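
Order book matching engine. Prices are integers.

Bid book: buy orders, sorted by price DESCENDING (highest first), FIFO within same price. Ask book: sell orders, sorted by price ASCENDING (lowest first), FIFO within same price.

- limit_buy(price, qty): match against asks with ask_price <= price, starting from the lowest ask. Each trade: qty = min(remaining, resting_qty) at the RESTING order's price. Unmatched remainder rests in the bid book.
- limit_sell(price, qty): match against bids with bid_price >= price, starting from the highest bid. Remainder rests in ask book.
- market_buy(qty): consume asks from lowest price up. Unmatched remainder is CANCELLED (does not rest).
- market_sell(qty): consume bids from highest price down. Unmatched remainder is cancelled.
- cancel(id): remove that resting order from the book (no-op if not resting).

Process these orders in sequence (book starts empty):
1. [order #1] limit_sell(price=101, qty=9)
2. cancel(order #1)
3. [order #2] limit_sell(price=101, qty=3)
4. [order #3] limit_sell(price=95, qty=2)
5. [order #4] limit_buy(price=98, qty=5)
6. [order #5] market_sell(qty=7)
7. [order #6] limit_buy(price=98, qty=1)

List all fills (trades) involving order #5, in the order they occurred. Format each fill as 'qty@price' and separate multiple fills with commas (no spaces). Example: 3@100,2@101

After op 1 [order #1] limit_sell(price=101, qty=9): fills=none; bids=[-] asks=[#1:9@101]
After op 2 cancel(order #1): fills=none; bids=[-] asks=[-]
After op 3 [order #2] limit_sell(price=101, qty=3): fills=none; bids=[-] asks=[#2:3@101]
After op 4 [order #3] limit_sell(price=95, qty=2): fills=none; bids=[-] asks=[#3:2@95 #2:3@101]
After op 5 [order #4] limit_buy(price=98, qty=5): fills=#4x#3:2@95; bids=[#4:3@98] asks=[#2:3@101]
After op 6 [order #5] market_sell(qty=7): fills=#4x#5:3@98; bids=[-] asks=[#2:3@101]
After op 7 [order #6] limit_buy(price=98, qty=1): fills=none; bids=[#6:1@98] asks=[#2:3@101]

Answer: 3@98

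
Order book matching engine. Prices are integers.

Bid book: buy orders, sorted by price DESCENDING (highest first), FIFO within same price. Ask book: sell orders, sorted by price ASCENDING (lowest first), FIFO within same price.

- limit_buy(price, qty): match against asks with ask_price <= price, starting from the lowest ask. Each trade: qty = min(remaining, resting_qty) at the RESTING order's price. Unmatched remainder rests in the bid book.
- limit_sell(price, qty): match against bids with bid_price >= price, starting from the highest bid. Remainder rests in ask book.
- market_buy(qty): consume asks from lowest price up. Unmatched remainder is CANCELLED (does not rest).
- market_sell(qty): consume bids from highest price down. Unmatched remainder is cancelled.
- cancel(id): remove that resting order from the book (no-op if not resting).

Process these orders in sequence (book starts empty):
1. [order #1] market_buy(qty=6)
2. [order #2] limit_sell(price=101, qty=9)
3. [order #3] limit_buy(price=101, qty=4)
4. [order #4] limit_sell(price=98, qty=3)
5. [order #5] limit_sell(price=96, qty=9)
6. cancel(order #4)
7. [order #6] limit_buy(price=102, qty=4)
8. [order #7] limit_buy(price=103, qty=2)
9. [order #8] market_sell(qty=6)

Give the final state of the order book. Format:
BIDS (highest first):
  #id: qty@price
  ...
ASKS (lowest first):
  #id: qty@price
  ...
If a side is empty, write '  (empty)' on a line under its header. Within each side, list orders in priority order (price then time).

After op 1 [order #1] market_buy(qty=6): fills=none; bids=[-] asks=[-]
After op 2 [order #2] limit_sell(price=101, qty=9): fills=none; bids=[-] asks=[#2:9@101]
After op 3 [order #3] limit_buy(price=101, qty=4): fills=#3x#2:4@101; bids=[-] asks=[#2:5@101]
After op 4 [order #4] limit_sell(price=98, qty=3): fills=none; bids=[-] asks=[#4:3@98 #2:5@101]
After op 5 [order #5] limit_sell(price=96, qty=9): fills=none; bids=[-] asks=[#5:9@96 #4:3@98 #2:5@101]
After op 6 cancel(order #4): fills=none; bids=[-] asks=[#5:9@96 #2:5@101]
After op 7 [order #6] limit_buy(price=102, qty=4): fills=#6x#5:4@96; bids=[-] asks=[#5:5@96 #2:5@101]
After op 8 [order #7] limit_buy(price=103, qty=2): fills=#7x#5:2@96; bids=[-] asks=[#5:3@96 #2:5@101]
After op 9 [order #8] market_sell(qty=6): fills=none; bids=[-] asks=[#5:3@96 #2:5@101]

Answer: BIDS (highest first):
  (empty)
ASKS (lowest first):
  #5: 3@96
  #2: 5@101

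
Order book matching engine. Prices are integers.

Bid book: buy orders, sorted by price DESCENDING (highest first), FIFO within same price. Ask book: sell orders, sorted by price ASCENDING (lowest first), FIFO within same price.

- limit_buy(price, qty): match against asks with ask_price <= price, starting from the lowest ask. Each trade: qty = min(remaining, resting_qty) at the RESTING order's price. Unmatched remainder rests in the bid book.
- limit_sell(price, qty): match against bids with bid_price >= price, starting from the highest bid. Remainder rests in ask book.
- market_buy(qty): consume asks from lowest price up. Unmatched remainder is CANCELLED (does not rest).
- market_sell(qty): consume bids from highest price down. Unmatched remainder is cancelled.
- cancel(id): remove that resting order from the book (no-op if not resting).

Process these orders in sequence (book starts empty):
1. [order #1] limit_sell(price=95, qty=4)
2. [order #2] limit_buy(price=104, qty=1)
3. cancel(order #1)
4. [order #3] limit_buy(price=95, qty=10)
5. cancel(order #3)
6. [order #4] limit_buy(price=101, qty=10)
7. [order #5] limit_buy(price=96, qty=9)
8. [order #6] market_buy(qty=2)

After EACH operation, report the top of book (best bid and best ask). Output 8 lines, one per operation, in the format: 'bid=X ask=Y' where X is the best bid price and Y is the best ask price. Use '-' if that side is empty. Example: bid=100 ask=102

Answer: bid=- ask=95
bid=- ask=95
bid=- ask=-
bid=95 ask=-
bid=- ask=-
bid=101 ask=-
bid=101 ask=-
bid=101 ask=-

Derivation:
After op 1 [order #1] limit_sell(price=95, qty=4): fills=none; bids=[-] asks=[#1:4@95]
After op 2 [order #2] limit_buy(price=104, qty=1): fills=#2x#1:1@95; bids=[-] asks=[#1:3@95]
After op 3 cancel(order #1): fills=none; bids=[-] asks=[-]
After op 4 [order #3] limit_buy(price=95, qty=10): fills=none; bids=[#3:10@95] asks=[-]
After op 5 cancel(order #3): fills=none; bids=[-] asks=[-]
After op 6 [order #4] limit_buy(price=101, qty=10): fills=none; bids=[#4:10@101] asks=[-]
After op 7 [order #5] limit_buy(price=96, qty=9): fills=none; bids=[#4:10@101 #5:9@96] asks=[-]
After op 8 [order #6] market_buy(qty=2): fills=none; bids=[#4:10@101 #5:9@96] asks=[-]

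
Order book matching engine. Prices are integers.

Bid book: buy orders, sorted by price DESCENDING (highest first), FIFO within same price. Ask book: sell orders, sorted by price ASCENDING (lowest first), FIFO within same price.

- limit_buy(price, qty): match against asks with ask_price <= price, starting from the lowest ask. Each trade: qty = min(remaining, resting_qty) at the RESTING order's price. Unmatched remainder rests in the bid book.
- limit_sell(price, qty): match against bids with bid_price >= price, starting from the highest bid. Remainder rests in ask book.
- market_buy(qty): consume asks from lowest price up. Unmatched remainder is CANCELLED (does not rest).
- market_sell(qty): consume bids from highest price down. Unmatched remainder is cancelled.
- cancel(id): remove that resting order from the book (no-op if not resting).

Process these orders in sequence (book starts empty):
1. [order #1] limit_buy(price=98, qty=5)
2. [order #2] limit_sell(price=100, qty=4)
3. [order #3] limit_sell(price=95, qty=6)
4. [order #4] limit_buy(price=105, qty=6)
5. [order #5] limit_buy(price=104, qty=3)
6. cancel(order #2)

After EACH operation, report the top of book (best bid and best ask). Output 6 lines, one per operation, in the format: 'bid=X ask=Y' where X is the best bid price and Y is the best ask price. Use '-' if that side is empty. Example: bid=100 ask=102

After op 1 [order #1] limit_buy(price=98, qty=5): fills=none; bids=[#1:5@98] asks=[-]
After op 2 [order #2] limit_sell(price=100, qty=4): fills=none; bids=[#1:5@98] asks=[#2:4@100]
After op 3 [order #3] limit_sell(price=95, qty=6): fills=#1x#3:5@98; bids=[-] asks=[#3:1@95 #2:4@100]
After op 4 [order #4] limit_buy(price=105, qty=6): fills=#4x#3:1@95 #4x#2:4@100; bids=[#4:1@105] asks=[-]
After op 5 [order #5] limit_buy(price=104, qty=3): fills=none; bids=[#4:1@105 #5:3@104] asks=[-]
After op 6 cancel(order #2): fills=none; bids=[#4:1@105 #5:3@104] asks=[-]

Answer: bid=98 ask=-
bid=98 ask=100
bid=- ask=95
bid=105 ask=-
bid=105 ask=-
bid=105 ask=-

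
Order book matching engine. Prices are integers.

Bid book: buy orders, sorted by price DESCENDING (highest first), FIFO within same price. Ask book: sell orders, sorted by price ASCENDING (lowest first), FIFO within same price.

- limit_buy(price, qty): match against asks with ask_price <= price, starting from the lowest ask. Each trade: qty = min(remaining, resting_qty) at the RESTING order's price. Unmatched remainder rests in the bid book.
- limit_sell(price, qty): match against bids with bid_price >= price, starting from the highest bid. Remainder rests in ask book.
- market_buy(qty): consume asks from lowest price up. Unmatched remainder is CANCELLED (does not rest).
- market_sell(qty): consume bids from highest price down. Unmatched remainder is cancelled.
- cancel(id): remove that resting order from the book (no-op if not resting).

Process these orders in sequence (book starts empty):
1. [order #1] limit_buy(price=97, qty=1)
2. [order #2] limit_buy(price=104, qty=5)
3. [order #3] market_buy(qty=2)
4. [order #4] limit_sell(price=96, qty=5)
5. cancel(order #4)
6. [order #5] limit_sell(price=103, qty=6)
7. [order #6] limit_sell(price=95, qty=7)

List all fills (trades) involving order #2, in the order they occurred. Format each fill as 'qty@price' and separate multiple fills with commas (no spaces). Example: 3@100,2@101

After op 1 [order #1] limit_buy(price=97, qty=1): fills=none; bids=[#1:1@97] asks=[-]
After op 2 [order #2] limit_buy(price=104, qty=5): fills=none; bids=[#2:5@104 #1:1@97] asks=[-]
After op 3 [order #3] market_buy(qty=2): fills=none; bids=[#2:5@104 #1:1@97] asks=[-]
After op 4 [order #4] limit_sell(price=96, qty=5): fills=#2x#4:5@104; bids=[#1:1@97] asks=[-]
After op 5 cancel(order #4): fills=none; bids=[#1:1@97] asks=[-]
After op 6 [order #5] limit_sell(price=103, qty=6): fills=none; bids=[#1:1@97] asks=[#5:6@103]
After op 7 [order #6] limit_sell(price=95, qty=7): fills=#1x#6:1@97; bids=[-] asks=[#6:6@95 #5:6@103]

Answer: 5@104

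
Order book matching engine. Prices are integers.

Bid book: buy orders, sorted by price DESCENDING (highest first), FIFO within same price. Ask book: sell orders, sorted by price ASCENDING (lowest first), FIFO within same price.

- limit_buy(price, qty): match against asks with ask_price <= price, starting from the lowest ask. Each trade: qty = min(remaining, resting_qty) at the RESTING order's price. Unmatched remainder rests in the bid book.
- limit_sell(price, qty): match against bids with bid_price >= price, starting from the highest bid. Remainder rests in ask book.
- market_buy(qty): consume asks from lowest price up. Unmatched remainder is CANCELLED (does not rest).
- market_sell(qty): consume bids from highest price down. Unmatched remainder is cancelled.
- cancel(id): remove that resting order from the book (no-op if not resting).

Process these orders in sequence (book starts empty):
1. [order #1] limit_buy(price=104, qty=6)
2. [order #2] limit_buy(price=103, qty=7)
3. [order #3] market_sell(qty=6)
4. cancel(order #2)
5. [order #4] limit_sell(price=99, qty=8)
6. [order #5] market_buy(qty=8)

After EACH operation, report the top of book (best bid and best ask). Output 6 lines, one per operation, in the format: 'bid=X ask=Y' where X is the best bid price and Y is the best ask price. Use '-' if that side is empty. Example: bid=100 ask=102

After op 1 [order #1] limit_buy(price=104, qty=6): fills=none; bids=[#1:6@104] asks=[-]
After op 2 [order #2] limit_buy(price=103, qty=7): fills=none; bids=[#1:6@104 #2:7@103] asks=[-]
After op 3 [order #3] market_sell(qty=6): fills=#1x#3:6@104; bids=[#2:7@103] asks=[-]
After op 4 cancel(order #2): fills=none; bids=[-] asks=[-]
After op 5 [order #4] limit_sell(price=99, qty=8): fills=none; bids=[-] asks=[#4:8@99]
After op 6 [order #5] market_buy(qty=8): fills=#5x#4:8@99; bids=[-] asks=[-]

Answer: bid=104 ask=-
bid=104 ask=-
bid=103 ask=-
bid=- ask=-
bid=- ask=99
bid=- ask=-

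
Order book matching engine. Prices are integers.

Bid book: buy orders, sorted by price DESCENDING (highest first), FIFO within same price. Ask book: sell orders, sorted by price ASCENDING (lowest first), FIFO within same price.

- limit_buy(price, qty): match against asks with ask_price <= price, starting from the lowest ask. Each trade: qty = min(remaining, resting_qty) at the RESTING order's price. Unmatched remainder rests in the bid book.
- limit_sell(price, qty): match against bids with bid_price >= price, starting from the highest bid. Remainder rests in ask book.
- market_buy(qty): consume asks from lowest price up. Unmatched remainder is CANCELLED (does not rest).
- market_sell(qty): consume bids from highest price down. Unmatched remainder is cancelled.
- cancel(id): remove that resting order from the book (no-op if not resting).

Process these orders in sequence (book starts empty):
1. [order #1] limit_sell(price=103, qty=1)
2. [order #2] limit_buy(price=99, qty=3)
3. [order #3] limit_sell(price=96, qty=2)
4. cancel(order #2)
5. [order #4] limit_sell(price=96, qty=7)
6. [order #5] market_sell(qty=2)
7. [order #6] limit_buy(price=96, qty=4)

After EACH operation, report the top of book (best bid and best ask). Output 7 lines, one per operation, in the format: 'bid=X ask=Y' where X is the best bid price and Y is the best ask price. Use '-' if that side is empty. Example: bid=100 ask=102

After op 1 [order #1] limit_sell(price=103, qty=1): fills=none; bids=[-] asks=[#1:1@103]
After op 2 [order #2] limit_buy(price=99, qty=3): fills=none; bids=[#2:3@99] asks=[#1:1@103]
After op 3 [order #3] limit_sell(price=96, qty=2): fills=#2x#3:2@99; bids=[#2:1@99] asks=[#1:1@103]
After op 4 cancel(order #2): fills=none; bids=[-] asks=[#1:1@103]
After op 5 [order #4] limit_sell(price=96, qty=7): fills=none; bids=[-] asks=[#4:7@96 #1:1@103]
After op 6 [order #5] market_sell(qty=2): fills=none; bids=[-] asks=[#4:7@96 #1:1@103]
After op 7 [order #6] limit_buy(price=96, qty=4): fills=#6x#4:4@96; bids=[-] asks=[#4:3@96 #1:1@103]

Answer: bid=- ask=103
bid=99 ask=103
bid=99 ask=103
bid=- ask=103
bid=- ask=96
bid=- ask=96
bid=- ask=96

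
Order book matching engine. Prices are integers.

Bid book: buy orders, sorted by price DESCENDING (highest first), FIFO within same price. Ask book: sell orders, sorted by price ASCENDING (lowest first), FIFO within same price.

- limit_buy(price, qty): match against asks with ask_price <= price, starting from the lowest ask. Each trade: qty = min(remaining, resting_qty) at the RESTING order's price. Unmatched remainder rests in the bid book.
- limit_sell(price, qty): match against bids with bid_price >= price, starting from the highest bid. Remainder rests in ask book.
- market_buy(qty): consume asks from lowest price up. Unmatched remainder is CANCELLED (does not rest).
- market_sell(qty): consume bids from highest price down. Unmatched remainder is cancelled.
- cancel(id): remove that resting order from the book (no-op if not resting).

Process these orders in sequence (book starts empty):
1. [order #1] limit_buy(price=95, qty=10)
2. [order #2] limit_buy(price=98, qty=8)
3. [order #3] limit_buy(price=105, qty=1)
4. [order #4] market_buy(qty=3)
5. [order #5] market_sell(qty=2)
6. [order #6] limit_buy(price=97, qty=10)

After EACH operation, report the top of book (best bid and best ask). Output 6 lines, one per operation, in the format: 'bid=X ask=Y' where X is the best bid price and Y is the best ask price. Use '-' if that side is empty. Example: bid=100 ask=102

After op 1 [order #1] limit_buy(price=95, qty=10): fills=none; bids=[#1:10@95] asks=[-]
After op 2 [order #2] limit_buy(price=98, qty=8): fills=none; bids=[#2:8@98 #1:10@95] asks=[-]
After op 3 [order #3] limit_buy(price=105, qty=1): fills=none; bids=[#3:1@105 #2:8@98 #1:10@95] asks=[-]
After op 4 [order #4] market_buy(qty=3): fills=none; bids=[#3:1@105 #2:8@98 #1:10@95] asks=[-]
After op 5 [order #5] market_sell(qty=2): fills=#3x#5:1@105 #2x#5:1@98; bids=[#2:7@98 #1:10@95] asks=[-]
After op 6 [order #6] limit_buy(price=97, qty=10): fills=none; bids=[#2:7@98 #6:10@97 #1:10@95] asks=[-]

Answer: bid=95 ask=-
bid=98 ask=-
bid=105 ask=-
bid=105 ask=-
bid=98 ask=-
bid=98 ask=-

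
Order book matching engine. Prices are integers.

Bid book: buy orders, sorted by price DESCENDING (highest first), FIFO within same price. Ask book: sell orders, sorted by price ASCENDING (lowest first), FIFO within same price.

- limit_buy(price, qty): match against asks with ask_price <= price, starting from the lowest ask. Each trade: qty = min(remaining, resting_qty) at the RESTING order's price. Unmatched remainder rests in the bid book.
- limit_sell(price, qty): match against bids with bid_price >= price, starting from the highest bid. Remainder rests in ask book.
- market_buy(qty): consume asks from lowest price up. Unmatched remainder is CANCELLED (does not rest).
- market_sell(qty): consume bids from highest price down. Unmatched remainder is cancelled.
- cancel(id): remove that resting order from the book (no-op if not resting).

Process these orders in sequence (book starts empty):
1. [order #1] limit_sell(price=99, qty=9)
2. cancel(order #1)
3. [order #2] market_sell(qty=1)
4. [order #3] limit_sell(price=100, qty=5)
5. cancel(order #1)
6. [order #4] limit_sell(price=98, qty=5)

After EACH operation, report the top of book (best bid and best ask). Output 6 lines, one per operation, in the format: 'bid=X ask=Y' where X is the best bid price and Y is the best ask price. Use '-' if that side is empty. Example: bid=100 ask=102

Answer: bid=- ask=99
bid=- ask=-
bid=- ask=-
bid=- ask=100
bid=- ask=100
bid=- ask=98

Derivation:
After op 1 [order #1] limit_sell(price=99, qty=9): fills=none; bids=[-] asks=[#1:9@99]
After op 2 cancel(order #1): fills=none; bids=[-] asks=[-]
After op 3 [order #2] market_sell(qty=1): fills=none; bids=[-] asks=[-]
After op 4 [order #3] limit_sell(price=100, qty=5): fills=none; bids=[-] asks=[#3:5@100]
After op 5 cancel(order #1): fills=none; bids=[-] asks=[#3:5@100]
After op 6 [order #4] limit_sell(price=98, qty=5): fills=none; bids=[-] asks=[#4:5@98 #3:5@100]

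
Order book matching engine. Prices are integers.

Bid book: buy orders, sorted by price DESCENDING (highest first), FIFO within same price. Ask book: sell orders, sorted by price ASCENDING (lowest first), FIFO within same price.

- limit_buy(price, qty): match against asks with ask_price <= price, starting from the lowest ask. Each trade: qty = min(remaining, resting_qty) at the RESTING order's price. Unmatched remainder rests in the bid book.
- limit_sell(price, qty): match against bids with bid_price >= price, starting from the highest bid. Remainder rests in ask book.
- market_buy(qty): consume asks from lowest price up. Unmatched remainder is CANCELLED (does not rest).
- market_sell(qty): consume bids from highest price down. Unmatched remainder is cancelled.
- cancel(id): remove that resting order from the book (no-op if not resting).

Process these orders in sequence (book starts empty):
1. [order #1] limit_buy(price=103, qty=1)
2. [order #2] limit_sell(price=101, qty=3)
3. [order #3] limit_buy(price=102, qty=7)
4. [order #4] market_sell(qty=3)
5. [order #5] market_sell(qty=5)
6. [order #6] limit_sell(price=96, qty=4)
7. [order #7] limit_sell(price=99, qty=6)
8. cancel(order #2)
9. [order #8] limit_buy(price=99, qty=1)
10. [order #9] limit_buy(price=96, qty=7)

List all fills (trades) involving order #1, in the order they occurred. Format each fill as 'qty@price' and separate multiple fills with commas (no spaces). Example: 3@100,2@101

After op 1 [order #1] limit_buy(price=103, qty=1): fills=none; bids=[#1:1@103] asks=[-]
After op 2 [order #2] limit_sell(price=101, qty=3): fills=#1x#2:1@103; bids=[-] asks=[#2:2@101]
After op 3 [order #3] limit_buy(price=102, qty=7): fills=#3x#2:2@101; bids=[#3:5@102] asks=[-]
After op 4 [order #4] market_sell(qty=3): fills=#3x#4:3@102; bids=[#3:2@102] asks=[-]
After op 5 [order #5] market_sell(qty=5): fills=#3x#5:2@102; bids=[-] asks=[-]
After op 6 [order #6] limit_sell(price=96, qty=4): fills=none; bids=[-] asks=[#6:4@96]
After op 7 [order #7] limit_sell(price=99, qty=6): fills=none; bids=[-] asks=[#6:4@96 #7:6@99]
After op 8 cancel(order #2): fills=none; bids=[-] asks=[#6:4@96 #7:6@99]
After op 9 [order #8] limit_buy(price=99, qty=1): fills=#8x#6:1@96; bids=[-] asks=[#6:3@96 #7:6@99]
After op 10 [order #9] limit_buy(price=96, qty=7): fills=#9x#6:3@96; bids=[#9:4@96] asks=[#7:6@99]

Answer: 1@103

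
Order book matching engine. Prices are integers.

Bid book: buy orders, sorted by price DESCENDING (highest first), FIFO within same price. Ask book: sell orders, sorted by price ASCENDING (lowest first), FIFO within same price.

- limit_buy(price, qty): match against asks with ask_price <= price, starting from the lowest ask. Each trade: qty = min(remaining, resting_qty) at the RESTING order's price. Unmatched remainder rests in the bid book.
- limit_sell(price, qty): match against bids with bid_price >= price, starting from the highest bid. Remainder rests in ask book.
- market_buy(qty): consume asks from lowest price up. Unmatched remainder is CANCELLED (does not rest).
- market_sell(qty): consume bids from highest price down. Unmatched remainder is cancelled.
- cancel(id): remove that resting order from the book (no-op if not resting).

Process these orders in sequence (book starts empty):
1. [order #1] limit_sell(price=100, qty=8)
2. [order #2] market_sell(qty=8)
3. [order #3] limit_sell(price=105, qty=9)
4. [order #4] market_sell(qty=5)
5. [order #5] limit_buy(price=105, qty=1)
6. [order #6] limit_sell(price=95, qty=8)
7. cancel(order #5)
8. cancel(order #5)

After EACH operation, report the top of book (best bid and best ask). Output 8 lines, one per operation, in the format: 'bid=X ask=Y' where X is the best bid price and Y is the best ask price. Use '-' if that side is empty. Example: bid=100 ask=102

Answer: bid=- ask=100
bid=- ask=100
bid=- ask=100
bid=- ask=100
bid=- ask=100
bid=- ask=95
bid=- ask=95
bid=- ask=95

Derivation:
After op 1 [order #1] limit_sell(price=100, qty=8): fills=none; bids=[-] asks=[#1:8@100]
After op 2 [order #2] market_sell(qty=8): fills=none; bids=[-] asks=[#1:8@100]
After op 3 [order #3] limit_sell(price=105, qty=9): fills=none; bids=[-] asks=[#1:8@100 #3:9@105]
After op 4 [order #4] market_sell(qty=5): fills=none; bids=[-] asks=[#1:8@100 #3:9@105]
After op 5 [order #5] limit_buy(price=105, qty=1): fills=#5x#1:1@100; bids=[-] asks=[#1:7@100 #3:9@105]
After op 6 [order #6] limit_sell(price=95, qty=8): fills=none; bids=[-] asks=[#6:8@95 #1:7@100 #3:9@105]
After op 7 cancel(order #5): fills=none; bids=[-] asks=[#6:8@95 #1:7@100 #3:9@105]
After op 8 cancel(order #5): fills=none; bids=[-] asks=[#6:8@95 #1:7@100 #3:9@105]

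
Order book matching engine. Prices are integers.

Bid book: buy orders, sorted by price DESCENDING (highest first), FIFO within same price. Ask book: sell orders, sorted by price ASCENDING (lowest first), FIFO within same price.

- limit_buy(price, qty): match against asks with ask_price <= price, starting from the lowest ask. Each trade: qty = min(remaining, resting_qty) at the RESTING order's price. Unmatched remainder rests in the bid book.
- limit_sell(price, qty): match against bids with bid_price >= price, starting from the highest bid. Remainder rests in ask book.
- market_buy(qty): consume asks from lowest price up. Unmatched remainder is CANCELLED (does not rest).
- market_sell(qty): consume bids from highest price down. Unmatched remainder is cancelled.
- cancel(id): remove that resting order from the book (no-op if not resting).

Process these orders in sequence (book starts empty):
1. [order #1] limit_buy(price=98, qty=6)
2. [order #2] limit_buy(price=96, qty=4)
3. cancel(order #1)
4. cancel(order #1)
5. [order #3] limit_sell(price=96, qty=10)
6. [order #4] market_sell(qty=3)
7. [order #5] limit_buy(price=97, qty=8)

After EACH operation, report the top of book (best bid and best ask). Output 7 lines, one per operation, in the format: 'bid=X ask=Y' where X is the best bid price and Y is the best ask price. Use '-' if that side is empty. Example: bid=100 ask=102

Answer: bid=98 ask=-
bid=98 ask=-
bid=96 ask=-
bid=96 ask=-
bid=- ask=96
bid=- ask=96
bid=97 ask=-

Derivation:
After op 1 [order #1] limit_buy(price=98, qty=6): fills=none; bids=[#1:6@98] asks=[-]
After op 2 [order #2] limit_buy(price=96, qty=4): fills=none; bids=[#1:6@98 #2:4@96] asks=[-]
After op 3 cancel(order #1): fills=none; bids=[#2:4@96] asks=[-]
After op 4 cancel(order #1): fills=none; bids=[#2:4@96] asks=[-]
After op 5 [order #3] limit_sell(price=96, qty=10): fills=#2x#3:4@96; bids=[-] asks=[#3:6@96]
After op 6 [order #4] market_sell(qty=3): fills=none; bids=[-] asks=[#3:6@96]
After op 7 [order #5] limit_buy(price=97, qty=8): fills=#5x#3:6@96; bids=[#5:2@97] asks=[-]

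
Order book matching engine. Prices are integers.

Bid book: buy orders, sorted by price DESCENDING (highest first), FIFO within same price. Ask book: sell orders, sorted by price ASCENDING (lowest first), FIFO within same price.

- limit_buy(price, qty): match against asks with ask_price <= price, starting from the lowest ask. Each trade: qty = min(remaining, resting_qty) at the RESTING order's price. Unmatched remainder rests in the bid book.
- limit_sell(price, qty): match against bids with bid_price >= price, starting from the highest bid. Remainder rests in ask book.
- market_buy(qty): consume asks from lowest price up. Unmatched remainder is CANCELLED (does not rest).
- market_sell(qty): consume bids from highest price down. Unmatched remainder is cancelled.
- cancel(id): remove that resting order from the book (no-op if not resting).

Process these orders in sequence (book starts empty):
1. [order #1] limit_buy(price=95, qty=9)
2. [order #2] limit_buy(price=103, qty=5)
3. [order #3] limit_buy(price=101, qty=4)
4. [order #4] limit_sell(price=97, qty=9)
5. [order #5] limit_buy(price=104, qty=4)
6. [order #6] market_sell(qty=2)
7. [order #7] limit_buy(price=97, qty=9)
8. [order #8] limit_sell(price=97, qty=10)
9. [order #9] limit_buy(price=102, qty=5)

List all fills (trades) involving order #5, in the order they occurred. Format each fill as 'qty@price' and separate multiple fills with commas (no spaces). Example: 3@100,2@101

Answer: 2@104,2@104

Derivation:
After op 1 [order #1] limit_buy(price=95, qty=9): fills=none; bids=[#1:9@95] asks=[-]
After op 2 [order #2] limit_buy(price=103, qty=5): fills=none; bids=[#2:5@103 #1:9@95] asks=[-]
After op 3 [order #3] limit_buy(price=101, qty=4): fills=none; bids=[#2:5@103 #3:4@101 #1:9@95] asks=[-]
After op 4 [order #4] limit_sell(price=97, qty=9): fills=#2x#4:5@103 #3x#4:4@101; bids=[#1:9@95] asks=[-]
After op 5 [order #5] limit_buy(price=104, qty=4): fills=none; bids=[#5:4@104 #1:9@95] asks=[-]
After op 6 [order #6] market_sell(qty=2): fills=#5x#6:2@104; bids=[#5:2@104 #1:9@95] asks=[-]
After op 7 [order #7] limit_buy(price=97, qty=9): fills=none; bids=[#5:2@104 #7:9@97 #1:9@95] asks=[-]
After op 8 [order #8] limit_sell(price=97, qty=10): fills=#5x#8:2@104 #7x#8:8@97; bids=[#7:1@97 #1:9@95] asks=[-]
After op 9 [order #9] limit_buy(price=102, qty=5): fills=none; bids=[#9:5@102 #7:1@97 #1:9@95] asks=[-]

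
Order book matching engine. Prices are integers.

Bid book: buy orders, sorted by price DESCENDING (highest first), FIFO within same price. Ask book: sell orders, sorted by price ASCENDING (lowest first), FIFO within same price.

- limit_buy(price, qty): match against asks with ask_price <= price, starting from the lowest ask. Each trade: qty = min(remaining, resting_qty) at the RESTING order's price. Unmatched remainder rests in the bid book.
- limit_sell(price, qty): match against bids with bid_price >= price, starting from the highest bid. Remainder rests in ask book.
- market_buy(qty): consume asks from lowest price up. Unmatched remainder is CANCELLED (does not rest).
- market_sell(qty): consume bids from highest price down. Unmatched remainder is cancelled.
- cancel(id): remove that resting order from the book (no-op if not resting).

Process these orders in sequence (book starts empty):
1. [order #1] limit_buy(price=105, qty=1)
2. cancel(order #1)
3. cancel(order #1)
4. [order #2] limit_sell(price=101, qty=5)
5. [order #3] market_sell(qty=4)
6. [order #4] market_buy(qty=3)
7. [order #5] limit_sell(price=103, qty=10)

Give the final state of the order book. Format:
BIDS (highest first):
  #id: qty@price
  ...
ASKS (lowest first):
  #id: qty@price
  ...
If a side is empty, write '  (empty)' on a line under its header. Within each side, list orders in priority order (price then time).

Answer: BIDS (highest first):
  (empty)
ASKS (lowest first):
  #2: 2@101
  #5: 10@103

Derivation:
After op 1 [order #1] limit_buy(price=105, qty=1): fills=none; bids=[#1:1@105] asks=[-]
After op 2 cancel(order #1): fills=none; bids=[-] asks=[-]
After op 3 cancel(order #1): fills=none; bids=[-] asks=[-]
After op 4 [order #2] limit_sell(price=101, qty=5): fills=none; bids=[-] asks=[#2:5@101]
After op 5 [order #3] market_sell(qty=4): fills=none; bids=[-] asks=[#2:5@101]
After op 6 [order #4] market_buy(qty=3): fills=#4x#2:3@101; bids=[-] asks=[#2:2@101]
After op 7 [order #5] limit_sell(price=103, qty=10): fills=none; bids=[-] asks=[#2:2@101 #5:10@103]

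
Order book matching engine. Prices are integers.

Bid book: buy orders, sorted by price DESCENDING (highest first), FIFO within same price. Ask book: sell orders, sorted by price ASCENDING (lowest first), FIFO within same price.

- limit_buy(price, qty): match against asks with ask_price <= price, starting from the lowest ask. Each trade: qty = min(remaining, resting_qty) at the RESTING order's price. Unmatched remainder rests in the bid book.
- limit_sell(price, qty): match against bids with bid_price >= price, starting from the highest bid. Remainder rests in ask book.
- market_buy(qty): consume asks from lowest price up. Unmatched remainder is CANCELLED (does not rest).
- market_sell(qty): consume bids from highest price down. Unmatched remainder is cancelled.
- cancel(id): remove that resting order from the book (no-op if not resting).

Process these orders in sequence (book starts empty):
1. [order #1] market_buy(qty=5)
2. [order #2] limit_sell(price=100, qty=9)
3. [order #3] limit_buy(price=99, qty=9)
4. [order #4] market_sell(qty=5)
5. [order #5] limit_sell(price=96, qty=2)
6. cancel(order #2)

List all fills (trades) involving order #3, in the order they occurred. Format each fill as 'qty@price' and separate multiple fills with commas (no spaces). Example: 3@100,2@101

After op 1 [order #1] market_buy(qty=5): fills=none; bids=[-] asks=[-]
After op 2 [order #2] limit_sell(price=100, qty=9): fills=none; bids=[-] asks=[#2:9@100]
After op 3 [order #3] limit_buy(price=99, qty=9): fills=none; bids=[#3:9@99] asks=[#2:9@100]
After op 4 [order #4] market_sell(qty=5): fills=#3x#4:5@99; bids=[#3:4@99] asks=[#2:9@100]
After op 5 [order #5] limit_sell(price=96, qty=2): fills=#3x#5:2@99; bids=[#3:2@99] asks=[#2:9@100]
After op 6 cancel(order #2): fills=none; bids=[#3:2@99] asks=[-]

Answer: 5@99,2@99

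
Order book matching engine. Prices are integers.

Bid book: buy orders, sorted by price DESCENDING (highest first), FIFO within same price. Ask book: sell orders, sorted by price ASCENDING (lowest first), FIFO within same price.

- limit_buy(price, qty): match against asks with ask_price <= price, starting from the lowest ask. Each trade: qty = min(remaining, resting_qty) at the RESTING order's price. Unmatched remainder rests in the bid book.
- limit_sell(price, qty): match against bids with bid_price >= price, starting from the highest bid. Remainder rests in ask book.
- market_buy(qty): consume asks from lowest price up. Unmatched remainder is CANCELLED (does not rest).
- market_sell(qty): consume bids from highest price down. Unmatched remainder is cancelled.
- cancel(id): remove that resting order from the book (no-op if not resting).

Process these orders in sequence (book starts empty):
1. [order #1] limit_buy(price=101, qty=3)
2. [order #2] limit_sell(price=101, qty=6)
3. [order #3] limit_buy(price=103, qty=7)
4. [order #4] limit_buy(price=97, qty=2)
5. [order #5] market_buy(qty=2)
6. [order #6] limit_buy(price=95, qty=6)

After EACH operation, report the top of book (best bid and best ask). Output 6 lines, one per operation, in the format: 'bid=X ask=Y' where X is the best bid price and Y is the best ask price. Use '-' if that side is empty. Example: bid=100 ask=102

After op 1 [order #1] limit_buy(price=101, qty=3): fills=none; bids=[#1:3@101] asks=[-]
After op 2 [order #2] limit_sell(price=101, qty=6): fills=#1x#2:3@101; bids=[-] asks=[#2:3@101]
After op 3 [order #3] limit_buy(price=103, qty=7): fills=#3x#2:3@101; bids=[#3:4@103] asks=[-]
After op 4 [order #4] limit_buy(price=97, qty=2): fills=none; bids=[#3:4@103 #4:2@97] asks=[-]
After op 5 [order #5] market_buy(qty=2): fills=none; bids=[#3:4@103 #4:2@97] asks=[-]
After op 6 [order #6] limit_buy(price=95, qty=6): fills=none; bids=[#3:4@103 #4:2@97 #6:6@95] asks=[-]

Answer: bid=101 ask=-
bid=- ask=101
bid=103 ask=-
bid=103 ask=-
bid=103 ask=-
bid=103 ask=-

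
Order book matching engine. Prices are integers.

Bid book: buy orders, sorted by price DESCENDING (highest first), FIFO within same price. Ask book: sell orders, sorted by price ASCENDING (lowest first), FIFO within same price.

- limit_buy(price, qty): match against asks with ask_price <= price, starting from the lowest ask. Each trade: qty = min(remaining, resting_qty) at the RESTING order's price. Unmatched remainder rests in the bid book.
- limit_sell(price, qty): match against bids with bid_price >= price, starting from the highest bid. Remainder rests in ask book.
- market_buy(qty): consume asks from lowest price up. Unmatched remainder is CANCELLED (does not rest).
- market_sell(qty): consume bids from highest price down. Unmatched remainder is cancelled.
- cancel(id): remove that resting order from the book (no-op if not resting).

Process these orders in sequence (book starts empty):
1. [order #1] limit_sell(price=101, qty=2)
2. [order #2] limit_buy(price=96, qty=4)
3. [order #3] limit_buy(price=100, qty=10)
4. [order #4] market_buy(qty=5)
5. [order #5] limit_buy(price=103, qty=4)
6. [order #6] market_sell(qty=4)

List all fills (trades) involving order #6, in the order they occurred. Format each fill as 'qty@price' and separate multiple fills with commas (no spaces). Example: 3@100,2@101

After op 1 [order #1] limit_sell(price=101, qty=2): fills=none; bids=[-] asks=[#1:2@101]
After op 2 [order #2] limit_buy(price=96, qty=4): fills=none; bids=[#2:4@96] asks=[#1:2@101]
After op 3 [order #3] limit_buy(price=100, qty=10): fills=none; bids=[#3:10@100 #2:4@96] asks=[#1:2@101]
After op 4 [order #4] market_buy(qty=5): fills=#4x#1:2@101; bids=[#3:10@100 #2:4@96] asks=[-]
After op 5 [order #5] limit_buy(price=103, qty=4): fills=none; bids=[#5:4@103 #3:10@100 #2:4@96] asks=[-]
After op 6 [order #6] market_sell(qty=4): fills=#5x#6:4@103; bids=[#3:10@100 #2:4@96] asks=[-]

Answer: 4@103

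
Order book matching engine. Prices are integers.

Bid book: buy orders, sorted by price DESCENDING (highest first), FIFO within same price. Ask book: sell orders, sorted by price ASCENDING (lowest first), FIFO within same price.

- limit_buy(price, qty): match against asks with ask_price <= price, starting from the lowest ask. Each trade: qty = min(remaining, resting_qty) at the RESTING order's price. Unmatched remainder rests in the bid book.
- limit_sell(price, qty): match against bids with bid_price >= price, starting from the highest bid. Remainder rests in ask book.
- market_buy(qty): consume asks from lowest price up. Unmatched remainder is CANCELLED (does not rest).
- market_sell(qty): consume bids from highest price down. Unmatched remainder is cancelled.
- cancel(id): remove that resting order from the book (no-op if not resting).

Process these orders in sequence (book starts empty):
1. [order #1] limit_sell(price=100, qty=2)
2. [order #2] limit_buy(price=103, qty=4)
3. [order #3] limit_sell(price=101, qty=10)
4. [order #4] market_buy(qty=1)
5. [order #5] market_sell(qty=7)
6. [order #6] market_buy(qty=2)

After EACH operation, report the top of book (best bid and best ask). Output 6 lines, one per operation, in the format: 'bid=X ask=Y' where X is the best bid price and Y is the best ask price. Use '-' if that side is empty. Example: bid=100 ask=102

After op 1 [order #1] limit_sell(price=100, qty=2): fills=none; bids=[-] asks=[#1:2@100]
After op 2 [order #2] limit_buy(price=103, qty=4): fills=#2x#1:2@100; bids=[#2:2@103] asks=[-]
After op 3 [order #3] limit_sell(price=101, qty=10): fills=#2x#3:2@103; bids=[-] asks=[#3:8@101]
After op 4 [order #4] market_buy(qty=1): fills=#4x#3:1@101; bids=[-] asks=[#3:7@101]
After op 5 [order #5] market_sell(qty=7): fills=none; bids=[-] asks=[#3:7@101]
After op 6 [order #6] market_buy(qty=2): fills=#6x#3:2@101; bids=[-] asks=[#3:5@101]

Answer: bid=- ask=100
bid=103 ask=-
bid=- ask=101
bid=- ask=101
bid=- ask=101
bid=- ask=101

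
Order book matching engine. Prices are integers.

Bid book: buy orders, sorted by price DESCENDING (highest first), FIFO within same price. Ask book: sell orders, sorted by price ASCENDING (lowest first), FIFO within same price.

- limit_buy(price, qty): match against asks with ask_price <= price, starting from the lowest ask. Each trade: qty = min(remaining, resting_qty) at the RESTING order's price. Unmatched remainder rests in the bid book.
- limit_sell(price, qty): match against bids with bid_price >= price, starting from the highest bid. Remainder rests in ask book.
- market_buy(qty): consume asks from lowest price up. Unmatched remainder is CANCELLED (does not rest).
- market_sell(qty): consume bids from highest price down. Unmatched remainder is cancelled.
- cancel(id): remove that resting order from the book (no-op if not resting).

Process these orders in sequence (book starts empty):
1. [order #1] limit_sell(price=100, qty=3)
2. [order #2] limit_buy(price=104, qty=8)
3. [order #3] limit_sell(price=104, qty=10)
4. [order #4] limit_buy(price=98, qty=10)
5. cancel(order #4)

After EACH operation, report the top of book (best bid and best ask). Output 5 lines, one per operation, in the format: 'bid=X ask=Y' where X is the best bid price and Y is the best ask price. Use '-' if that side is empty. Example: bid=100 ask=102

Answer: bid=- ask=100
bid=104 ask=-
bid=- ask=104
bid=98 ask=104
bid=- ask=104

Derivation:
After op 1 [order #1] limit_sell(price=100, qty=3): fills=none; bids=[-] asks=[#1:3@100]
After op 2 [order #2] limit_buy(price=104, qty=8): fills=#2x#1:3@100; bids=[#2:5@104] asks=[-]
After op 3 [order #3] limit_sell(price=104, qty=10): fills=#2x#3:5@104; bids=[-] asks=[#3:5@104]
After op 4 [order #4] limit_buy(price=98, qty=10): fills=none; bids=[#4:10@98] asks=[#3:5@104]
After op 5 cancel(order #4): fills=none; bids=[-] asks=[#3:5@104]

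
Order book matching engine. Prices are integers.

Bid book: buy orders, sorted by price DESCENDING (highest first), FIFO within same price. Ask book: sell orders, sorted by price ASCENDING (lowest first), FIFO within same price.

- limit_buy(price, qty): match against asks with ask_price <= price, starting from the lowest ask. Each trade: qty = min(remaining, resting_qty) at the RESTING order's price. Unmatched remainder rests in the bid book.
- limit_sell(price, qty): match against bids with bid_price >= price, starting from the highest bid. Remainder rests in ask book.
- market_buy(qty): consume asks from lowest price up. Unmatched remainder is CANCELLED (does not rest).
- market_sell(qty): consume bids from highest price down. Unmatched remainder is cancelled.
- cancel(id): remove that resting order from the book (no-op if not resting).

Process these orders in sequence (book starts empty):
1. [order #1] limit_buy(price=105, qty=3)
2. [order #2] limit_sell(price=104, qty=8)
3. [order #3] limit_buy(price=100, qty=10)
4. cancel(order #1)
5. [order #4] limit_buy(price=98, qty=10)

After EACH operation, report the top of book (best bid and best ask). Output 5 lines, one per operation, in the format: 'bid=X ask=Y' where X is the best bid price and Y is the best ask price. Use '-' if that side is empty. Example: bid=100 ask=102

Answer: bid=105 ask=-
bid=- ask=104
bid=100 ask=104
bid=100 ask=104
bid=100 ask=104

Derivation:
After op 1 [order #1] limit_buy(price=105, qty=3): fills=none; bids=[#1:3@105] asks=[-]
After op 2 [order #2] limit_sell(price=104, qty=8): fills=#1x#2:3@105; bids=[-] asks=[#2:5@104]
After op 3 [order #3] limit_buy(price=100, qty=10): fills=none; bids=[#3:10@100] asks=[#2:5@104]
After op 4 cancel(order #1): fills=none; bids=[#3:10@100] asks=[#2:5@104]
After op 5 [order #4] limit_buy(price=98, qty=10): fills=none; bids=[#3:10@100 #4:10@98] asks=[#2:5@104]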